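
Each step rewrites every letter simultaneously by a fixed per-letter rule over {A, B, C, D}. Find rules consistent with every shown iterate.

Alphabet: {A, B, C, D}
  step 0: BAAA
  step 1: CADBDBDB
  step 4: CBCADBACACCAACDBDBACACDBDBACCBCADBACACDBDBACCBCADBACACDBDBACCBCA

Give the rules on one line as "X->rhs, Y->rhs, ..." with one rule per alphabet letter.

  step 0 ⇒ step 1: BAAA ⇒ CA·DB·DB·DB
    A ↦ DB
    B ↦ CA
    C ↦ AC  (constrained at step 1)
    D ↦ CB  (constrained at step 1)

A->DB, B->CA, C->AC, D->CB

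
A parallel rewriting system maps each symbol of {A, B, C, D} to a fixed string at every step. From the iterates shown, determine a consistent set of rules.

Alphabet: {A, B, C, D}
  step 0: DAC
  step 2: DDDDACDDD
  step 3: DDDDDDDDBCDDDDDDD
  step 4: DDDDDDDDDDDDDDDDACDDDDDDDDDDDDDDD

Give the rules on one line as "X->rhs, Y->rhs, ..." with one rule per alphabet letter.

  step 3 ⇒ step 4: DDDDDDDDBCDDDDDDD ⇒ DD·DD·DD·DD·DD·DD·DD·DD·A·CD·DD·DD·DD·DD·DD·DD·DD
    B ↦ A
    C ↦ CD
    D ↦ DD
  step 2 ⇒ step 3: DDDDACDDD ⇒ DD·DD·DD·DD·B·CD·DD·DD·DD
    A ↦ B

A->B, B->A, C->CD, D->DD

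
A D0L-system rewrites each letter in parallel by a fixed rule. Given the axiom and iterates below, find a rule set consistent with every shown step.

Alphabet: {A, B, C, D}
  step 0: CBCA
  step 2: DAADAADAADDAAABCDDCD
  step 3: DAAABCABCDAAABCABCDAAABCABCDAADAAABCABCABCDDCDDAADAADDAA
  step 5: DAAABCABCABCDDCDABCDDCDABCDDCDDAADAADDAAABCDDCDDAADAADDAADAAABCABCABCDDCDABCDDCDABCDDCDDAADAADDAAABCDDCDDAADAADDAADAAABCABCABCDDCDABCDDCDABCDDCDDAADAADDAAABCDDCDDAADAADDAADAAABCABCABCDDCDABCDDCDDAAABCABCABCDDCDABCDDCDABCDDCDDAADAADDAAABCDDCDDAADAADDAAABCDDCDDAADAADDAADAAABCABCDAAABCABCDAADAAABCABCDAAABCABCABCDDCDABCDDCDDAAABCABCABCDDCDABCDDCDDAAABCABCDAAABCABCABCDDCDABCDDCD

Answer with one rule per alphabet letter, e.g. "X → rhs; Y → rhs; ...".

  step 2 ⇒ step 3: DAADAADAADDAAABCDDCD ⇒ DAA·ABC·ABC·DAA·ABC·ABC·DAA·ABC·ABC·DAA·DAA·ABC·ABC·ABC·DDC·D·DAA·DAA·D·DAA
    A ↦ ABC
    B ↦ DDC
    C ↦ D
    D ↦ DAA

A->ABC, B->DDC, C->D, D->DAA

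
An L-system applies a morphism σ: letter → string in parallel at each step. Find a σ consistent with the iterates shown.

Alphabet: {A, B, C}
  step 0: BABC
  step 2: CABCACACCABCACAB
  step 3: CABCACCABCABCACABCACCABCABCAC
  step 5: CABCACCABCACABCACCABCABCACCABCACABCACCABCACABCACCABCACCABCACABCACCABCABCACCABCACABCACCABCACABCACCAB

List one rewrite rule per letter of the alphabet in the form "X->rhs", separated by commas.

  step 2 ⇒ step 3: CABCACACCABCACAB ⇒ CA·B·CAC·CA·B·CA·B·CA·CA·B·CAC·CA·B·CA·B·CAC
    A ↦ B
    B ↦ CAC
    C ↦ CA

A->B, B->CAC, C->CA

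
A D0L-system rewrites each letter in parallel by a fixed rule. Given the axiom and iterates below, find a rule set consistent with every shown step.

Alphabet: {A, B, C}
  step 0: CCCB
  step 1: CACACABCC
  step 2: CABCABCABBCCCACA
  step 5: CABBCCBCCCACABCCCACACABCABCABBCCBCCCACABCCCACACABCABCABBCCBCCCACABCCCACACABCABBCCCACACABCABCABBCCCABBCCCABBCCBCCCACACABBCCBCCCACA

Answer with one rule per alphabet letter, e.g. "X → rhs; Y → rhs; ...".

A->B, B->BCC, C->CA

  step 1 ⇒ step 2: CACACABCC ⇒ CA·B·CA·B·CA·B·BCC·CA·CA
    A ↦ B
    B ↦ BCC
    C ↦ CA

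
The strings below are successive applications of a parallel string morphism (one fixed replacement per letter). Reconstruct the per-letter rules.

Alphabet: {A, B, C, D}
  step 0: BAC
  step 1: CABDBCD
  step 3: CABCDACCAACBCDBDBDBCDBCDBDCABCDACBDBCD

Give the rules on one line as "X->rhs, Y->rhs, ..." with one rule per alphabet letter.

A->BD, B->CA, C->BCD, D->AC

  step 0 ⇒ step 1: BAC ⇒ CA·BD·BCD
    A ↦ BD
    B ↦ CA
    C ↦ BCD
    D ↦ AC  (constrained at step 1)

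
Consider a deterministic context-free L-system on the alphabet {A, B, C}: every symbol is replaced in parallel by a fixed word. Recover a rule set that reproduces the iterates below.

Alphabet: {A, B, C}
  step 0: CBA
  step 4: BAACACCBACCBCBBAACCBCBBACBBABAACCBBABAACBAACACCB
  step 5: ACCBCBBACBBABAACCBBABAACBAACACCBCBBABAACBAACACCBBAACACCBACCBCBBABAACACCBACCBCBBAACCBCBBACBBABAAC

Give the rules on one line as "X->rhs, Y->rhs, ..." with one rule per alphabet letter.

  step 4 ⇒ step 5: BAACACCBACCBCBBAACCBCBBACBBABAACCBBABAACBAACACCB ⇒ AC·CB·CB·BA·CB·BA·BA·AC·CB·BA·BA·AC·BA·AC·AC·CB·CB·BA·BA·AC·BA·AC·AC·CB·BA·AC·AC·CB·AC·CB·CB·BA·BA·AC·AC·CB·AC·CB·CB·BA·AC·CB·CB·BA·CB·BA·BA·AC
    A ↦ CB
    B ↦ AC
    C ↦ BA

A->CB, B->AC, C->BA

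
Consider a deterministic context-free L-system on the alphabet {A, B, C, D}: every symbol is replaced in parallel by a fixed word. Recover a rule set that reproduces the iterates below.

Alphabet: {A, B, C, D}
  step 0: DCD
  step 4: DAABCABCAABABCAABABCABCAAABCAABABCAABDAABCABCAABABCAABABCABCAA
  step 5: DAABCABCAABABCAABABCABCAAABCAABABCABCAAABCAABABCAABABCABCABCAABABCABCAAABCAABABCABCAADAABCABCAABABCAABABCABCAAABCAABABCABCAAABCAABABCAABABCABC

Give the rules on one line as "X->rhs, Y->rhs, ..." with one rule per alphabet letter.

  step 4 ⇒ step 5: DAABCABCAABABCAABABCABCAAABCAABABCAABDAABCABCAABABCAABABCABCAA ⇒ DA·ABC·ABC·AA·B·ABC·AA·B·ABC·ABC·AA·ABC·AA·B·ABC·ABC·AA·ABC·AA·B·ABC·AA·B·ABC·ABC·ABC·AA·B·ABC·ABC·AA·ABC·AA·B·ABC·ABC·AA·DA·ABC·ABC·AA·B·ABC·AA·B·ABC·ABC·AA·ABC·AA·B·ABC·ABC·AA·ABC·AA·B·ABC·AA·B·ABC·ABC
    A ↦ ABC
    B ↦ AA
    C ↦ B
    D ↦ DA

A->ABC, B->AA, C->B, D->DA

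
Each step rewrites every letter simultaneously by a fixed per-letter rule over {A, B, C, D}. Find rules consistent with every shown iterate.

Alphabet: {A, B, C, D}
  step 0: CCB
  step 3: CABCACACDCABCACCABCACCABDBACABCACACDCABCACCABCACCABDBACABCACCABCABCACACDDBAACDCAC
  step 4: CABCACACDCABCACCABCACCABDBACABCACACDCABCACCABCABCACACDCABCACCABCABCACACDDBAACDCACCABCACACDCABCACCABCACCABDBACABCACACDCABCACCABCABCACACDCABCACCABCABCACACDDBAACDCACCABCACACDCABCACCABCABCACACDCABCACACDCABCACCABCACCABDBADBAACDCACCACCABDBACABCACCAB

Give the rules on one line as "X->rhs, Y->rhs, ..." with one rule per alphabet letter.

  step 3 ⇒ step 4: CABCACACDCABCACCABCACCABDBACABCACACDCABCACCABCACCABDBACABCACCABCABCACACDDBAACDCAC ⇒ CAB·CAC·ACD·CAB·CAC·CAB·CAC·CAB·DBA·CAB·CAC·ACD·CAB·CAC·CAB·CAB·CAC·ACD·CAB·CAC·CAB·CAB·CAC·ACD·DBA·ACD·CAC·CAB·CAC·ACD·CAB·CAC·CAB·CAC·CAB·DBA·CAB·CAC·ACD·CAB·CAC·CAB·CAB·CAC·ACD·CAB·CAC·CAB·CAB·CAC·ACD·DBA·ACD·CAC·CAB·CAC·ACD·CAB·CAC·CAB·CAB·CAC·ACD·CAB·CAC·ACD·CAB·CAC·CAB·CAC·CAB·DBA·DBA·ACD·CAC·CAC·CAB·DBA·CAB·CAC·CAB
    A ↦ CAC
    B ↦ ACD
    C ↦ CAB
    D ↦ DBA

A->CAC, B->ACD, C->CAB, D->DBA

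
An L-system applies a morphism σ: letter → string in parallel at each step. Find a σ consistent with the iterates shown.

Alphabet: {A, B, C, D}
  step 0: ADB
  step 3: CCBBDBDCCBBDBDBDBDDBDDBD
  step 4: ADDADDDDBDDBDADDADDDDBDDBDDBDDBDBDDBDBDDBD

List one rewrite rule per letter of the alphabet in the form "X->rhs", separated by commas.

A->CCB, B->D, C->ADD, D->BD

  step 3 ⇒ step 4: CCBBDBDCCBBDBDBDBDDBDDBD ⇒ ADD·ADD·D·D·BD·D·BD·ADD·ADD·D·D·BD·D·BD·D·BD·D·BD·BD·D·BD·BD·D·BD
    B ↦ D
    C ↦ ADD
    D ↦ BD
    A ↦ CCB  (constrained at step 0)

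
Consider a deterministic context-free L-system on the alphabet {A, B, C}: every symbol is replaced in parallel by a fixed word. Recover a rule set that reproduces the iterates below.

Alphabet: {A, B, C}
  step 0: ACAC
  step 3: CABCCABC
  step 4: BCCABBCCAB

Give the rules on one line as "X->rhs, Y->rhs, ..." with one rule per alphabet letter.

  step 3 ⇒ step 4: CABCCABC ⇒ B·C·CA·B·B·C·CA·B
    A ↦ C
    B ↦ CA
    C ↦ B

A->C, B->CA, C->B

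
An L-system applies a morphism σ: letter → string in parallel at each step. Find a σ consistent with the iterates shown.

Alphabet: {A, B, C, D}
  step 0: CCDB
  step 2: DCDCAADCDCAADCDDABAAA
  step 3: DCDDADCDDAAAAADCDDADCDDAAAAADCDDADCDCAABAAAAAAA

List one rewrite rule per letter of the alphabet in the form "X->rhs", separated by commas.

A->AA, B->BA, C->DDA, D->DC

  step 2 ⇒ step 3: DCDCAADCDCAADCDDABAAA ⇒ DC·DDA·DC·DDA·AA·AA·DC·DDA·DC·DDA·AA·AA·DC·DDA·DC·DC·AA·BA·AA·AA·AA
    A ↦ AA
    B ↦ BA
    C ↦ DDA
    D ↦ DC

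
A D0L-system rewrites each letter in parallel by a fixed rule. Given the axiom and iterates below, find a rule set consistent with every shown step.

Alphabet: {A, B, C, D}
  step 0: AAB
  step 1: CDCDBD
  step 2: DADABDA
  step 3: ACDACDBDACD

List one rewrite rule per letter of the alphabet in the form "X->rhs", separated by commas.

  step 2 ⇒ step 3: DADABDA ⇒ A·CD·A·CD·BD·A·CD
    A ↦ CD
    B ↦ BD
    D ↦ A
  step 1 ⇒ step 2: CDCDBD ⇒ D·A·D·A·BD·A
    C ↦ D

A->CD, B->BD, C->D, D->A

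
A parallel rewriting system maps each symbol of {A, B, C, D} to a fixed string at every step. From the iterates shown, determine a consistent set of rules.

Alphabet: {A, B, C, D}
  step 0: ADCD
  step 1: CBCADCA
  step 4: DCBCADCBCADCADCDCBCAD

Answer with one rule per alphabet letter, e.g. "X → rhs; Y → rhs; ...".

  step 0 ⇒ step 1: ADCD ⇒ CB·CA·D·CA
    A ↦ CB
    C ↦ D
    D ↦ CA
    B ↦ C  (constrained at step 1)

A->CB, B->C, C->D, D->CA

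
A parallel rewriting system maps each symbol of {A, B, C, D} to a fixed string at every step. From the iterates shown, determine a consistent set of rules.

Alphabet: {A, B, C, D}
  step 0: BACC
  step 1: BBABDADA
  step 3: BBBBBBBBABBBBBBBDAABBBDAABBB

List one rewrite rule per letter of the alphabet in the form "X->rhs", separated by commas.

  step 0 ⇒ step 1: BACC ⇒ BB·AB·DA·DA
    A ↦ AB
    B ↦ BB
    C ↦ DA
    D ↦ C  (constrained at step 1)

A->AB, B->BB, C->DA, D->C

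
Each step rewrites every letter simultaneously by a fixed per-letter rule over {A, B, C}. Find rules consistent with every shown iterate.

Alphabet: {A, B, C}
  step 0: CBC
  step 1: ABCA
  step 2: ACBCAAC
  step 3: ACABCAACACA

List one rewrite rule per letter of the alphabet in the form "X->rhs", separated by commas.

  step 2 ⇒ step 3: ACBCAAC ⇒ AC·A·BC·A·AC·AC·A
    A ↦ AC
    B ↦ BC
    C ↦ A

A->AC, B->BC, C->A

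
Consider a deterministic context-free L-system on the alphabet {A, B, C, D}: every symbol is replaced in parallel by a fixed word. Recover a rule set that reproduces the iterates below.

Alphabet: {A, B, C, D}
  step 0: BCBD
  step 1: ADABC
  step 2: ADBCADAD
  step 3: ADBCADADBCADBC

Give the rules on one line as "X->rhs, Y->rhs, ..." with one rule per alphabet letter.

  step 2 ⇒ step 3: ADBCADAD ⇒ AD·BC·A·D·AD·BC·AD·BC
    A ↦ AD
    B ↦ A
    C ↦ D
    D ↦ BC

A->AD, B->A, C->D, D->BC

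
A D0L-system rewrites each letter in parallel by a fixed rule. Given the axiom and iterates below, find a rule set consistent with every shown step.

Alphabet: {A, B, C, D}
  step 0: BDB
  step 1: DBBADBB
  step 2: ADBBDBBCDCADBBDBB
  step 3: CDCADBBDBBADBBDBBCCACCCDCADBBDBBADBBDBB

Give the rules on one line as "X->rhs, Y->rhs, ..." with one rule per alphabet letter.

  step 2 ⇒ step 3: ADBBDBBCDCADBBDBB ⇒ CDC·A·DBB·DBB·A·DBB·DBB·CC·A·CC·CDC·A·DBB·DBB·A·DBB·DBB
    A ↦ CDC
    B ↦ DBB
    C ↦ CC
    D ↦ A

A->CDC, B->DBB, C->CC, D->A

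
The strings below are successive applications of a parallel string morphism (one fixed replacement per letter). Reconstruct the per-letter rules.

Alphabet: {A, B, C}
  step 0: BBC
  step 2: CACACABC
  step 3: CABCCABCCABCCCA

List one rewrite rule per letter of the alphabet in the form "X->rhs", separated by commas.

A->BC, B->C, C->CA

  step 2 ⇒ step 3: CACACABC ⇒ CA·BC·CA·BC·CA·BC·C·CA
    A ↦ BC
    B ↦ C
    C ↦ CA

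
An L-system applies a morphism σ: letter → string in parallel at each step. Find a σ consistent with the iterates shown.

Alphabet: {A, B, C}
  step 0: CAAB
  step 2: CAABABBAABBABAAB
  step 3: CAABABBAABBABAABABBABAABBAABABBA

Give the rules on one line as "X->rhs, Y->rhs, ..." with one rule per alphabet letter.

  step 2 ⇒ step 3: CAABABBAABBABAAB ⇒ CA·AB·AB·BA·AB·BA·BA·AB·AB·BA·BA·AB·BA·AB·AB·BA
    A ↦ AB
    B ↦ BA
    C ↦ CA

A->AB, B->BA, C->CA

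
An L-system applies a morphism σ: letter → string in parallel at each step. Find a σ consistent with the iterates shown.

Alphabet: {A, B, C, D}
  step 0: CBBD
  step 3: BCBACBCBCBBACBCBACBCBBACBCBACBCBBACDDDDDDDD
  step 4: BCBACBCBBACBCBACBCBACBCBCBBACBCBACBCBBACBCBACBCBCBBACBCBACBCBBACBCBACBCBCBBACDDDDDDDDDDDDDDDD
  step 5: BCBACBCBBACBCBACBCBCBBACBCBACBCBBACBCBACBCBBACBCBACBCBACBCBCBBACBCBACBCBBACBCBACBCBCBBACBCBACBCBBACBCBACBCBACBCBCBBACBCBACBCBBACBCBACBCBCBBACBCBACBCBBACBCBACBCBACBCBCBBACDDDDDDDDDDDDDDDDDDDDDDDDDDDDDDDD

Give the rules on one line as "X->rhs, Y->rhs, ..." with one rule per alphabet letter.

  step 4 ⇒ step 5: BCBACBCBBACBCBACBCBACBCBCBBACBCBACBCBBACBCBACBCBCBBACBCBACBCBBACBCBACBCBCBBACDDDDDDDDDDDDDDDD ⇒ BC·BAC·BC·B·BAC·BC·BAC·BC·BC·B·BAC·BC·BAC·BC·B·BAC·BC·BAC·BC·B·BAC·BC·BAC·BC·BAC·BC·BC·B·BAC·BC·BAC·BC·B·BAC·BC·BAC·BC·BC·B·BAC·BC·BAC·BC·B·BAC·BC·BAC·BC·BAC·BC·BC·B·BAC·BC·BAC·BC·B·BAC·BC·BAC·BC·BC·B·BAC·BC·BAC·BC·B·BAC·BC·BAC·BC·BAC·BC·BC·B·BAC·DD·DD·DD·DD·DD·DD·DD·DD·DD·DD·DD·DD·DD·DD·DD·DD
    A ↦ B
    B ↦ BC
    C ↦ BAC
    D ↦ DD

A->B, B->BC, C->BAC, D->DD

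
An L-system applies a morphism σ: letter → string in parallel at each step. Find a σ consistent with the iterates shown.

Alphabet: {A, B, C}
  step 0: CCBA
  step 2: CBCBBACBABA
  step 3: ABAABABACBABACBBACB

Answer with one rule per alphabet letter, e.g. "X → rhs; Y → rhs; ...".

  step 2 ⇒ step 3: CBCBBACBABA ⇒ A·BA·A·BA·BA·CB·A·BA·CB·BA·CB
    A ↦ CB
    B ↦ BA
    C ↦ A

A->CB, B->BA, C->A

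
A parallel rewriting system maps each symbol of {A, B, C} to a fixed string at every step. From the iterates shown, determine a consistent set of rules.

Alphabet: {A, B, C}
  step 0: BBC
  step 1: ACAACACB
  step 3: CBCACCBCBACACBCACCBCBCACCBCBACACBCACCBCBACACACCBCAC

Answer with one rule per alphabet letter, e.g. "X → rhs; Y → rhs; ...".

  step 0 ⇒ step 1: BBC ⇒ ACA·ACA·CB
    B ↦ ACA
    C ↦ CB
    A ↦ CAC  (constrained at step 1)

A->CAC, B->ACA, C->CB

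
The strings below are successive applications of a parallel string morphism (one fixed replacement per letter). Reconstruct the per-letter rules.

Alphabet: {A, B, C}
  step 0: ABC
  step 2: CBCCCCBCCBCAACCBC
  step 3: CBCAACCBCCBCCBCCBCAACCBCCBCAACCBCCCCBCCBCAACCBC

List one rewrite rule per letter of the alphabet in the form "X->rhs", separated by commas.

  step 2 ⇒ step 3: CBCCCCBCCBCAACCBC ⇒ CBC·AAC·CBC·CBC·CBC·CBC·AAC·CBC·CBC·AAC·CBC·C·C·CBC·CBC·AAC·CBC
    A ↦ C
    B ↦ AAC
    C ↦ CBC

A->C, B->AAC, C->CBC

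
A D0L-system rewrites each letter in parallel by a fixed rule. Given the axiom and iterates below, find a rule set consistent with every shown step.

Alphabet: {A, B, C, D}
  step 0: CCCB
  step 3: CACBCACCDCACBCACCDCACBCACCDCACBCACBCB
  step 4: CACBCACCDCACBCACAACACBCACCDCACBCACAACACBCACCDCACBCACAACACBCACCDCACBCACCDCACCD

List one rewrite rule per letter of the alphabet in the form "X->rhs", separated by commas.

  step 3 ⇒ step 4: CACBCACCDCACBCACCDCACBCACCDCACBCACBCB ⇒ CA·CB·CA·CCD·CA·CB·CA·CA·A·CA·CB·CA·CCD·CA·CB·CA·CA·A·CA·CB·CA·CCD·CA·CB·CA·CA·A·CA·CB·CA·CCD·CA·CB·CA·CCD·CA·CCD
    A ↦ CB
    B ↦ CCD
    C ↦ CA
    D ↦ A

A->CB, B->CCD, C->CA, D->A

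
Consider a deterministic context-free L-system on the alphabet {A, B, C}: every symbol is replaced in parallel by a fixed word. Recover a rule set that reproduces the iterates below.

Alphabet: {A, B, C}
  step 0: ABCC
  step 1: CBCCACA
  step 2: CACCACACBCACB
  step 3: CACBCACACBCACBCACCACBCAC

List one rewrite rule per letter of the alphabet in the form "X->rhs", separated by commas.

  step 2 ⇒ step 3: CACCACACBCACB ⇒ CA·CB·CA·CA·CB·CA·CB·CA·C·CA·CB·CA·C
    A ↦ CB
    B ↦ C
    C ↦ CA

A->CB, B->C, C->CA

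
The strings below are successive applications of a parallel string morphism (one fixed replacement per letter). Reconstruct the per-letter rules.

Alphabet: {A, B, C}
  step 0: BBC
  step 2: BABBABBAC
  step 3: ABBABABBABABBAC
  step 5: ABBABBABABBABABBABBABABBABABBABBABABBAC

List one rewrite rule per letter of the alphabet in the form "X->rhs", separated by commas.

A->B, B->AB, C->AC

  step 2 ⇒ step 3: BABBABBAC ⇒ AB·B·AB·AB·B·AB·AB·B·AC
    A ↦ B
    B ↦ AB
    C ↦ AC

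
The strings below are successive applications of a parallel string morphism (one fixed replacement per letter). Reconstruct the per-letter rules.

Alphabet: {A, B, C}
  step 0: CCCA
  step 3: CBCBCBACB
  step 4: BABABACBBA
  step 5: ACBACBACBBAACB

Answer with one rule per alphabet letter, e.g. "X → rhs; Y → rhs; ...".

A->CB, B->A, C->B

  step 4 ⇒ step 5: BABABACBBA ⇒ A·CB·A·CB·A·CB·B·A·A·CB
    A ↦ CB
    B ↦ A
    C ↦ B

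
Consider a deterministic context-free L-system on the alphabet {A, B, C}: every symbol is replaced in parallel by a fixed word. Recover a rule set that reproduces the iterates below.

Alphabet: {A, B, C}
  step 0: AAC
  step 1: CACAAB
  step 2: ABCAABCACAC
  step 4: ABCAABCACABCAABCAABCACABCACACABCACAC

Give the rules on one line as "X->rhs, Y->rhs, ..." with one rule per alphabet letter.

A->CA, B->C, C->AB

  step 1 ⇒ step 2: CACAAB ⇒ AB·CA·AB·CA·CA·C
    A ↦ CA
    B ↦ C
    C ↦ AB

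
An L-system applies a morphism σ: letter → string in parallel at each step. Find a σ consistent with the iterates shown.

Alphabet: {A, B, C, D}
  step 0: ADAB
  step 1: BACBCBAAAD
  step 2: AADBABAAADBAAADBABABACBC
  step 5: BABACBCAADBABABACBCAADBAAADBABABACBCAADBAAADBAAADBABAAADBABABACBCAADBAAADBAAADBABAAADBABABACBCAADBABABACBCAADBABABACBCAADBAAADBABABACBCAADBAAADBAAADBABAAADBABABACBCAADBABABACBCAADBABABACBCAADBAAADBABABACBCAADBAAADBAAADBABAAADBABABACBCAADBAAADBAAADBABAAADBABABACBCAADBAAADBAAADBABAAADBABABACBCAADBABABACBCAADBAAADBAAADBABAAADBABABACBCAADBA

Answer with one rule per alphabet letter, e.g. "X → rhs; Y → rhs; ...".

A->BA, B->AAD, C->BA, D->CBC

  step 1 ⇒ step 2: BACBCBAAAD ⇒ AAD·BA·BA·AAD·BA·AAD·BA·BA·BA·CBC
    A ↦ BA
    B ↦ AAD
    C ↦ BA
    D ↦ CBC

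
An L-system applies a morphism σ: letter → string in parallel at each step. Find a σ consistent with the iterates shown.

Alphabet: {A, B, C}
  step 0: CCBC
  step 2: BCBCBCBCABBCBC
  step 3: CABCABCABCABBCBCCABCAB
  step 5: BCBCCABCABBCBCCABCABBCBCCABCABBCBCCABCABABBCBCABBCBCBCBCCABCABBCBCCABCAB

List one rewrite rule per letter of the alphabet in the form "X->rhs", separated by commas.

  step 2 ⇒ step 3: BCBCBCBCABBCBC ⇒ C·AB·C·AB·C·AB·C·AB·BCB·C·C·AB·C·AB
    A ↦ BCB
    B ↦ C
    C ↦ AB

A->BCB, B->C, C->AB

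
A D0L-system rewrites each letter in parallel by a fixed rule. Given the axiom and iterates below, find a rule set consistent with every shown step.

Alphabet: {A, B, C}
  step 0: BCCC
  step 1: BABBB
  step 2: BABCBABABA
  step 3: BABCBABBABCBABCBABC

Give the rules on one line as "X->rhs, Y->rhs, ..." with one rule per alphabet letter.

A->BC, B->BA, C->B

  step 2 ⇒ step 3: BABCBABABA ⇒ BA·BC·BA·B·BA·BC·BA·BC·BA·BC
    A ↦ BC
    B ↦ BA
    C ↦ B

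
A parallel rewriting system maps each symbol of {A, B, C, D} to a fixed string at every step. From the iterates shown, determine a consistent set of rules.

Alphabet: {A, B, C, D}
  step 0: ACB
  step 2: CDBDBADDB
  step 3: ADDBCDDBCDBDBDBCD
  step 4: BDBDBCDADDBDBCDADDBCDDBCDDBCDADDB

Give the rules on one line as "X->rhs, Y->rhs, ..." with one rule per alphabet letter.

A->B, B->CD, C->AD, D->DB

  step 3 ⇒ step 4: ADDBCDDBCDBDBDBCD ⇒ B·DB·DB·CD·AD·DB·DB·CD·AD·DB·CD·DB·CD·DB·CD·AD·DB
    A ↦ B
    B ↦ CD
    C ↦ AD
    D ↦ DB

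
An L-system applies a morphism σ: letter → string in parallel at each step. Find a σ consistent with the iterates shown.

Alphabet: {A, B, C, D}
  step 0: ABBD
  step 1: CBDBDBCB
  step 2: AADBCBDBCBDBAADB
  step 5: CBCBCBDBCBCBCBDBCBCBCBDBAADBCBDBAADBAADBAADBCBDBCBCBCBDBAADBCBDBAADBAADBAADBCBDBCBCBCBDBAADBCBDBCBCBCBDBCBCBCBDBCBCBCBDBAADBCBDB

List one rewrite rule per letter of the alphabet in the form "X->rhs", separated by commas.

A->CB, B->DB, C->AA, D->CB

  step 1 ⇒ step 2: CBDBDBCB ⇒ AA·DB·CB·DB·CB·DB·AA·DB
    B ↦ DB
    C ↦ AA
    D ↦ CB
  step 0 ⇒ step 1: ABBD ⇒ CB·DB·DB·CB
    A ↦ CB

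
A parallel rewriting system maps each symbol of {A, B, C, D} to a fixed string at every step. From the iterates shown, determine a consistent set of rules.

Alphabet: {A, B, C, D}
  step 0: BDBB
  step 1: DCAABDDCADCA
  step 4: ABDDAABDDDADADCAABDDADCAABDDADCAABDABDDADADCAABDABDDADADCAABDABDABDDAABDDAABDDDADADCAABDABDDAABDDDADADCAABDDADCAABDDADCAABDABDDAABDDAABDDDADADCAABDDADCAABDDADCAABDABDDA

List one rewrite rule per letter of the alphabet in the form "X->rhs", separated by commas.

A->DA, B->DCA, C->D, D->ABD

  step 0 ⇒ step 1: BDBB ⇒ DCA·ABD·DCA·DCA
    B ↦ DCA
    D ↦ ABD
    A ↦ DA  (constrained at step 1)
    C ↦ D  (constrained at step 1)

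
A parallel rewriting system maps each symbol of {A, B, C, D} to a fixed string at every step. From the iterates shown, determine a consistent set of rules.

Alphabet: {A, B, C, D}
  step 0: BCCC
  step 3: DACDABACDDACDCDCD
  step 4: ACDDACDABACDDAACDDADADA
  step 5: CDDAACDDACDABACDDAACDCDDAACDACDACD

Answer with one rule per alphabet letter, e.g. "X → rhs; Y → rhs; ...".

A->CD, B->ABA, C->D, D->A

  step 4 ⇒ step 5: ACDDACDABACDDAACDDADADA ⇒ CD·D·A·A·CD·D·A·CD·ABA·CD·D·A·A·CD·CD·D·A·A·CD·A·CD·A·CD
    A ↦ CD
    B ↦ ABA
    C ↦ D
    D ↦ A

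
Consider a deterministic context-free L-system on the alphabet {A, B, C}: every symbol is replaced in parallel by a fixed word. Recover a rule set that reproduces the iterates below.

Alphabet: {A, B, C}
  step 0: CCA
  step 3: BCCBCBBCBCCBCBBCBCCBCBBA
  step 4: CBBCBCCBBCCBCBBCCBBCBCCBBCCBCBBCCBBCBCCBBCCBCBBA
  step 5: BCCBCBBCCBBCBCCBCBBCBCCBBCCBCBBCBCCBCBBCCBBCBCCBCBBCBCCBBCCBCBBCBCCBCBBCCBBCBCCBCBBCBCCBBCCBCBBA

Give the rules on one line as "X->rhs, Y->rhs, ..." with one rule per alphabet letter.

A->BA, B->CB, C->BC

  step 4 ⇒ step 5: CBBCBCCBBCCBCBBCCBBCBCCBBCCBCBBCCBBCBCCBBCCBCBBA ⇒ BC·CB·CB·BC·CB·BC·BC·CB·CB·BC·BC·CB·BC·CB·CB·BC·BC·CB·CB·BC·CB·BC·BC·CB·CB·BC·BC·CB·BC·CB·CB·BC·BC·CB·CB·BC·CB·BC·BC·CB·CB·BC·BC·CB·BC·CB·CB·BA
    A ↦ BA
    B ↦ CB
    C ↦ BC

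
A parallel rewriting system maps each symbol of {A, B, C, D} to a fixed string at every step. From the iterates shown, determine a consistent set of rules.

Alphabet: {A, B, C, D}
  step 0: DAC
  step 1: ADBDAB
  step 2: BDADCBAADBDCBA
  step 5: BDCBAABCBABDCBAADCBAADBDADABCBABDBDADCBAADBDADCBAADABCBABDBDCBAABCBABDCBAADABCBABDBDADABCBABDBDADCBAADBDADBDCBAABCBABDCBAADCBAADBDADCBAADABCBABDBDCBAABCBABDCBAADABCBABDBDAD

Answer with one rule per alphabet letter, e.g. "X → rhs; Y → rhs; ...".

A->BD, B->CBA, C->AB, D->AD

  step 1 ⇒ step 2: ADBDAB ⇒ BD·AD·CBA·AD·BD·CBA
    A ↦ BD
    B ↦ CBA
    D ↦ AD
  step 0 ⇒ step 1: DAC ⇒ AD·BD·AB
    C ↦ AB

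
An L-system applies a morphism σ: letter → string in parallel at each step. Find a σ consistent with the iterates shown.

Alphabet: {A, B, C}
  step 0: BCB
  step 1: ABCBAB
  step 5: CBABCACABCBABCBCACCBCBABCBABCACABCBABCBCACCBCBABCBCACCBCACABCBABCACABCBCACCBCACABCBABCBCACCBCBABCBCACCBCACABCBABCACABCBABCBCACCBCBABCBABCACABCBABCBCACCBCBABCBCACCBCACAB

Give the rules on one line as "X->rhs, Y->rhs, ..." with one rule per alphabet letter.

A->CAC, B->AB, C->CB

  step 0 ⇒ step 1: BCB ⇒ AB·CB·AB
    B ↦ AB
    C ↦ CB
    A ↦ CAC  (constrained at step 1)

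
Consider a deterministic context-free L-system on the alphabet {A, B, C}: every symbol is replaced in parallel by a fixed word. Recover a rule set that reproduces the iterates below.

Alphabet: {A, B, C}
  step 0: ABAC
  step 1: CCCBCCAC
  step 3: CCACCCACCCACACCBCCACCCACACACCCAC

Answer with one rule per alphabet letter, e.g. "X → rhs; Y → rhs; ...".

A->CC, B->CB, C->AC

  step 0 ⇒ step 1: ABAC ⇒ CC·CB·CC·AC
    A ↦ CC
    B ↦ CB
    C ↦ AC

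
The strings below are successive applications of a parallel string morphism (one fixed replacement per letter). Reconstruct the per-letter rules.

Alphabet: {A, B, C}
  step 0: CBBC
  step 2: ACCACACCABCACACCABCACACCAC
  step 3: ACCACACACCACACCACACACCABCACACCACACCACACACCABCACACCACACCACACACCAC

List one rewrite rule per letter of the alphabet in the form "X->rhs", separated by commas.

  step 2 ⇒ step 3: ACCACACCABCACACCABCACACCAC ⇒ ACC·AC·AC·ACC·AC·ACC·AC·AC·ACC·ABC·AC·ACC·AC·ACC·AC·AC·ACC·ABC·AC·ACC·AC·ACC·AC·AC·ACC·AC
    A ↦ ACC
    B ↦ ABC
    C ↦ AC

A->ACC, B->ABC, C->AC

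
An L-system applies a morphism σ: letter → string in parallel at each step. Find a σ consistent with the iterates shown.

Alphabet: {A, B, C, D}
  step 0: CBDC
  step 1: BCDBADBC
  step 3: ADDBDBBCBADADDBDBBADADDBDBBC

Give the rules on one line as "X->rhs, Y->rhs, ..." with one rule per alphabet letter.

A->B, B->DB, C->BC, D->AD

  step 0 ⇒ step 1: CBDC ⇒ BC·DB·AD·BC
    B ↦ DB
    C ↦ BC
    D ↦ AD
    A ↦ B  (constrained at step 1)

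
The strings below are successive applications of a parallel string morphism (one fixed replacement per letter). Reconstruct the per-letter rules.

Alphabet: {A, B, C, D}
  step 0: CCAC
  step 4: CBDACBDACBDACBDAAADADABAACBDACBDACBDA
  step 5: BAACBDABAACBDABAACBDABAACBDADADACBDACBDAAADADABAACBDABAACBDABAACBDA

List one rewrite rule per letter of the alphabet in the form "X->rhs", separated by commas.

A->DA, B->AA, C->B, D->CB

  step 4 ⇒ step 5: CBDACBDACBDACBDAAADADABAACBDACBDACBDA ⇒ B·AA·CB·DA·B·AA·CB·DA·B·AA·CB·DA·B·AA·CB·DA·DA·DA·CB·DA·CB·DA·AA·DA·DA·B·AA·CB·DA·B·AA·CB·DA·B·AA·CB·DA
    A ↦ DA
    B ↦ AA
    C ↦ B
    D ↦ CB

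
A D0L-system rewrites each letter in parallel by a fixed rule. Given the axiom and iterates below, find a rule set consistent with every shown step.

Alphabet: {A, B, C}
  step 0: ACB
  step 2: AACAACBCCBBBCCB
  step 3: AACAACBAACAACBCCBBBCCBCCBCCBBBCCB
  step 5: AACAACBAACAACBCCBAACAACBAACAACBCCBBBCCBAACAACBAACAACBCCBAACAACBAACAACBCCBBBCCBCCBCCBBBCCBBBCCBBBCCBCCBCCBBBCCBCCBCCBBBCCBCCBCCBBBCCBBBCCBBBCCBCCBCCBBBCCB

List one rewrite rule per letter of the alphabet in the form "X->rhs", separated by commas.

A->AAC, B->CCB, C->B

  step 2 ⇒ step 3: AACAACBCCBBBCCB ⇒ AAC·AAC·B·AAC·AAC·B·CCB·B·B·CCB·CCB·CCB·B·B·CCB
    A ↦ AAC
    B ↦ CCB
    C ↦ B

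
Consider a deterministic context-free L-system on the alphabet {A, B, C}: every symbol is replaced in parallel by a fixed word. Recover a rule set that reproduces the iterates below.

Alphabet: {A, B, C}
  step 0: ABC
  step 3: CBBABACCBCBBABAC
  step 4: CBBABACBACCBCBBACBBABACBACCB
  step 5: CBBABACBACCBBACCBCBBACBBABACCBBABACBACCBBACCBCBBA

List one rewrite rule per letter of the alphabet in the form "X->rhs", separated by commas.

  step 4 ⇒ step 5: CBBABACBACCBCBBACBBABACBACCB ⇒ CB·BA·BA·C·BA·C·CB·BA·C·CB·CB·BA·CB·BA·BA·C·CB·BA·BA·C·BA·C·CB·BA·C·CB·CB·BA
    A ↦ C
    B ↦ BA
    C ↦ CB

A->C, B->BA, C->CB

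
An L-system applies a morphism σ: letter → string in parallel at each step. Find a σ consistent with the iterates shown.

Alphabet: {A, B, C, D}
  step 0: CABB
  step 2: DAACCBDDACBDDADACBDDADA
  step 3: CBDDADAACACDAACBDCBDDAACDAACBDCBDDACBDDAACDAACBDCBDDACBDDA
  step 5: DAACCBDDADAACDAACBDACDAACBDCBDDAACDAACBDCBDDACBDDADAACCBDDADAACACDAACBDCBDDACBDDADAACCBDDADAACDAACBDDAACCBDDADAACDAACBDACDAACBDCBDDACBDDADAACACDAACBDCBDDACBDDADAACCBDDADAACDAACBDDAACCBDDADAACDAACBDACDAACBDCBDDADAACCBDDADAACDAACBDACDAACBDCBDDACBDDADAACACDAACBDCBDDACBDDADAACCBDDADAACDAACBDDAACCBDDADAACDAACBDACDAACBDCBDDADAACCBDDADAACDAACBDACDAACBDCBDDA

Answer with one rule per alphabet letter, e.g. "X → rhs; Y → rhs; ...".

A->DA, B->DAA, C->AC, D->CBD

  step 2 ⇒ step 3: DAACCBDDACBDDADACBDDADA ⇒ CBD·DA·DA·AC·AC·DAA·CBD·CBD·DA·AC·DAA·CBD·CBD·DA·CBD·DA·AC·DAA·CBD·CBD·DA·CBD·DA
    A ↦ DA
    B ↦ DAA
    C ↦ AC
    D ↦ CBD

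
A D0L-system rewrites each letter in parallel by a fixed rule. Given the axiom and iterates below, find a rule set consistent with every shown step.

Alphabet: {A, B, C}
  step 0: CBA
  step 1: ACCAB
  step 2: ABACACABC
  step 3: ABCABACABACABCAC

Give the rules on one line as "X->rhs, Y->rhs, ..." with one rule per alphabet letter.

A->AB, B->C, C->AC

  step 2 ⇒ step 3: ABACACABC ⇒ AB·C·AB·AC·AB·AC·AB·C·AC
    A ↦ AB
    B ↦ C
    C ↦ AC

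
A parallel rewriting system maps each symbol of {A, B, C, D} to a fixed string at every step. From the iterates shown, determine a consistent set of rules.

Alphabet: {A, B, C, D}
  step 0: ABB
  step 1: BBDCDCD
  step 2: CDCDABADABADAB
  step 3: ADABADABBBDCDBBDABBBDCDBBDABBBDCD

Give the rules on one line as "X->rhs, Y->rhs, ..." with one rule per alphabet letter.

A->BBD, B->CD, C->AD, D->AB

  step 2 ⇒ step 3: CDCDABADABADAB ⇒ AD·AB·AD·AB·BBD·CD·BBD·AB·BBD·CD·BBD·AB·BBD·CD
    A ↦ BBD
    B ↦ CD
    C ↦ AD
    D ↦ AB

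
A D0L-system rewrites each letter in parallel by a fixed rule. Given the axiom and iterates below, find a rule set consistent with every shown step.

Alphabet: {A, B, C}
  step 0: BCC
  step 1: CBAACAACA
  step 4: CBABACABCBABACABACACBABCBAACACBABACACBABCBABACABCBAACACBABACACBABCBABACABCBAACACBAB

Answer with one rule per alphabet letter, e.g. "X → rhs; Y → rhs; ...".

A->B, B->CBA, C->ACA

  step 0 ⇒ step 1: BCC ⇒ CBA·ACA·ACA
    B ↦ CBA
    C ↦ ACA
    A ↦ B  (constrained at step 1)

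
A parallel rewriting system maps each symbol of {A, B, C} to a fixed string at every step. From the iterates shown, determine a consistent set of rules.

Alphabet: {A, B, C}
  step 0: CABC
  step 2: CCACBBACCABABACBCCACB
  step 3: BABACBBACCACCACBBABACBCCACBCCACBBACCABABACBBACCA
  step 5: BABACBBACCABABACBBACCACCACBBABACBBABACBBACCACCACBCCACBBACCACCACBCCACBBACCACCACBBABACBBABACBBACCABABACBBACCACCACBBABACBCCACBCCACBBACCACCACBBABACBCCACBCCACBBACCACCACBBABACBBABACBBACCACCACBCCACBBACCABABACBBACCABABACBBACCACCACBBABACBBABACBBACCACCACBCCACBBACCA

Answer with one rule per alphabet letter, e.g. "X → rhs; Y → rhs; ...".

  step 2 ⇒ step 3: CCACBBACCABABACBCCACB ⇒ BA·BA·CB·BA·CCA·CCA·CB·BA·BA·CB·CCA·CB·CCA·CB·BA·CCA·BA·BA·CB·BA·CCA
    A ↦ CB
    B ↦ CCA
    C ↦ BA

A->CB, B->CCA, C->BA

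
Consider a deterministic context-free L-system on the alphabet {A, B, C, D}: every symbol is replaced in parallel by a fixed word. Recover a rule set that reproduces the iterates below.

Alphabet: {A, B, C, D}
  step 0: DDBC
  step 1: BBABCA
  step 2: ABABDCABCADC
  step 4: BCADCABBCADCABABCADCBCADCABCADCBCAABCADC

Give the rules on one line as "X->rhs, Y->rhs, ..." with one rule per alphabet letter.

A->DC, B->AB, C->CA, D->B

  step 1 ⇒ step 2: BBABCA ⇒ AB·AB·DC·AB·CA·DC
    A ↦ DC
    B ↦ AB
    C ↦ CA
  step 0 ⇒ step 1: DDBC ⇒ B·B·AB·CA
    D ↦ B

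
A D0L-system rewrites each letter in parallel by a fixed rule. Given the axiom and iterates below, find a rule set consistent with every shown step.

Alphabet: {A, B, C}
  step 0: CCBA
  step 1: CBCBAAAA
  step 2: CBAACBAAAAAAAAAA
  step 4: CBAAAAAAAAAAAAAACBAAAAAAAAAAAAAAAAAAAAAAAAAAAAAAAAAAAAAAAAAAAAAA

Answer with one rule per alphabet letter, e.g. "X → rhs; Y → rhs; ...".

  step 1 ⇒ step 2: CBCBAAAA ⇒ CB·AA·CB·AA·AA·AA·AA·AA
    A ↦ AA
    B ↦ AA
    C ↦ CB

A->AA, B->AA, C->CB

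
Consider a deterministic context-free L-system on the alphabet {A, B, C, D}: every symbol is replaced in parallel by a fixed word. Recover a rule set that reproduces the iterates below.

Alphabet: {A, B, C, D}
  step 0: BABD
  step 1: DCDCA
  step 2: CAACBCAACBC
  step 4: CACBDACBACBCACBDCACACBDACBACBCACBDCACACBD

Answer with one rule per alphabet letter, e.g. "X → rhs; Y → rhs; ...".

  step 1 ⇒ step 2: DCDCA ⇒ CA·ACB·CA·ACB·C
    A ↦ C
    C ↦ ACB
    D ↦ CA
  step 0 ⇒ step 1: BABD ⇒ D·C·D·CA
    B ↦ D

A->C, B->D, C->ACB, D->CA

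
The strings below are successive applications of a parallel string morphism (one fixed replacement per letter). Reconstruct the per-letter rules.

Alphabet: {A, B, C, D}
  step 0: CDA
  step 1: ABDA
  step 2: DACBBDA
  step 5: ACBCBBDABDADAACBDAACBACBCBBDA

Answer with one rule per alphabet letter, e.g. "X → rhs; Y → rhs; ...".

  step 1 ⇒ step 2: ABDA ⇒ DA·CB·B·DA
    A ↦ DA
    B ↦ CB
    D ↦ B
  step 0 ⇒ step 1: CDA ⇒ A·B·DA
    C ↦ A

A->DA, B->CB, C->A, D->B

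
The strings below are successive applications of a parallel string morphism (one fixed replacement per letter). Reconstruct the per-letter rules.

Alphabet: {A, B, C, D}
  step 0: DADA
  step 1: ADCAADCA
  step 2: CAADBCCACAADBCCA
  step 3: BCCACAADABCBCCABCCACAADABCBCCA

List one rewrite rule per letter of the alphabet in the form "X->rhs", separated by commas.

  step 2 ⇒ step 3: CAADBCCACAADBCCA ⇒ BC·CA·CA·AD·A·BC·BC·CA·BC·CA·CA·AD·A·BC·BC·CA
    A ↦ CA
    B ↦ A
    C ↦ BC
    D ↦ AD

A->CA, B->A, C->BC, D->AD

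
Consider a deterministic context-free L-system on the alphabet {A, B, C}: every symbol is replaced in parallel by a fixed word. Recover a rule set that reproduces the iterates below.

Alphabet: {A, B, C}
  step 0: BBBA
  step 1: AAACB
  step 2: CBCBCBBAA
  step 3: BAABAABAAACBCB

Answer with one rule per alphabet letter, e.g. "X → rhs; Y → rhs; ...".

  step 2 ⇒ step 3: CBCBCBBAA ⇒ BA·A·BA·A·BA·A·A·CB·CB
    A ↦ CB
    B ↦ A
    C ↦ BA

A->CB, B->A, C->BA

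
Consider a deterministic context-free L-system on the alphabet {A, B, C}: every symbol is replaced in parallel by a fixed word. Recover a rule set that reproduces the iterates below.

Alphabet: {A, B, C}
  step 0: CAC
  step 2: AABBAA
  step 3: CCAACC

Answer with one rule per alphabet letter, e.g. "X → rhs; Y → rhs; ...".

  step 2 ⇒ step 3: AABBAA ⇒ C·C·A·A·C·C
    A ↦ C
    B ↦ A
    C ↦ BB  (constrained at step 0)

A->C, B->A, C->BB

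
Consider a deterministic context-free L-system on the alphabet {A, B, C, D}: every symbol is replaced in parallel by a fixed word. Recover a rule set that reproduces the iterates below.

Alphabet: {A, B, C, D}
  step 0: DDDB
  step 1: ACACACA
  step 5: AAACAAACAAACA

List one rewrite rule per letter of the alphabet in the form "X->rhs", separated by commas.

  step 0 ⇒ step 1: DDDB ⇒ AC·AC·AC·A
    B ↦ A
    D ↦ AC
    A ↦ B  (constrained at step 1)
    C ↦ D  (constrained at step 1)

A->B, B->A, C->D, D->AC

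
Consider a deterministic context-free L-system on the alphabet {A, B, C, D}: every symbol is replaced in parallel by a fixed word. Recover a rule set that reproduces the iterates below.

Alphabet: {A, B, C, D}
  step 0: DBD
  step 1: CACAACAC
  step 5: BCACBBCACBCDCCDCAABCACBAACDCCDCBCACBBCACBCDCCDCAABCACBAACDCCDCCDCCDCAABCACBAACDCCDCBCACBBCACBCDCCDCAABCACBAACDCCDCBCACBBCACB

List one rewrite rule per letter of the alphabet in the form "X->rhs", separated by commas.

  step 0 ⇒ step 1: DBD ⇒ CAC·AA·CAC
    B ↦ AA
    D ↦ CAC
    A ↦ CDC  (constrained at step 1)
    C ↦ B  (constrained at step 1)

A->CDC, B->AA, C->B, D->CAC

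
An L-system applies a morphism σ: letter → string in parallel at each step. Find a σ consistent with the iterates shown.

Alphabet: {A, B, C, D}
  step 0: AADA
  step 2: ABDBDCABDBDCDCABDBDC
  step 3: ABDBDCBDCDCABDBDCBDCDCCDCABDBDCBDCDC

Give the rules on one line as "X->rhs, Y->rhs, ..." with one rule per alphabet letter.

  step 2 ⇒ step 3: ABDBDCABDBDCDCABDBDC ⇒ ABD·BD·C·BD·C·DC·ABD·BD·C·BD·C·DC·C·DC·ABD·BD·C·BD·C·DC
    A ↦ ABD
    B ↦ BD
    C ↦ DC
    D ↦ C

A->ABD, B->BD, C->DC, D->C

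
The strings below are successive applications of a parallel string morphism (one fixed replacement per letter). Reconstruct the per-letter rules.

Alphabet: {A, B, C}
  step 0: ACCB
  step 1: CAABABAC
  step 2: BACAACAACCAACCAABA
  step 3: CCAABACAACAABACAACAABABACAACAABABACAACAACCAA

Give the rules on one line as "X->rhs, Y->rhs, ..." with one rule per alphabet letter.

  step 2 ⇒ step 3: BACAACAACCAACCAABA ⇒ C·CAA·BA·CAA·CAA·BA·CAA·CAA·BA·BA·CAA·CAA·BA·BA·CAA·CAA·C·CAA
    A ↦ CAA
    B ↦ C
    C ↦ BA

A->CAA, B->C, C->BA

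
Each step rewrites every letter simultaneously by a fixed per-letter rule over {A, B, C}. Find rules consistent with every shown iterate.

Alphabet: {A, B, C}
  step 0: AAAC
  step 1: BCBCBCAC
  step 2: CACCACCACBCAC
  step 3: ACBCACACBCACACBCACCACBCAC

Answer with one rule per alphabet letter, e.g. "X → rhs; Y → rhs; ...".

  step 2 ⇒ step 3: CACCACCACBCAC ⇒ AC·BC·AC·AC·BC·AC·AC·BC·AC·C·AC·BC·AC
    A ↦ BC
    B ↦ C
    C ↦ AC

A->BC, B->C, C->AC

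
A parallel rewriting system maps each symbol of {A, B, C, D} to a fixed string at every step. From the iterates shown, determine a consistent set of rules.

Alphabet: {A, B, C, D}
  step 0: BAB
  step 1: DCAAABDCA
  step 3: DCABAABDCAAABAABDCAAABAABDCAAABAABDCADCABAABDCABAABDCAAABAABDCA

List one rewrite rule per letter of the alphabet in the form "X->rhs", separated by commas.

A->AAB, B->DCA, C->AB, D->DC

  step 0 ⇒ step 1: BAB ⇒ DCA·AAB·DCA
    A ↦ AAB
    B ↦ DCA
    C ↦ AB  (constrained at step 1)
    D ↦ DC  (constrained at step 1)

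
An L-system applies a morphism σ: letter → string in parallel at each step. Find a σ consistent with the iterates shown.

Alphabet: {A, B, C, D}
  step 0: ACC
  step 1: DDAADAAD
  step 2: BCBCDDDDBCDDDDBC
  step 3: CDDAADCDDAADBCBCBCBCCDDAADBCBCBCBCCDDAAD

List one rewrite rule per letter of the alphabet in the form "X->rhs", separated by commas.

A->DD, B->CDD, C->AAD, D->BC

  step 2 ⇒ step 3: BCBCDDDDBCDDDDBC ⇒ CDD·AAD·CDD·AAD·BC·BC·BC·BC·CDD·AAD·BC·BC·BC·BC·CDD·AAD
    B ↦ CDD
    C ↦ AAD
    D ↦ BC
  step 0 ⇒ step 1: ACC ⇒ DD·AAD·AAD
    A ↦ DD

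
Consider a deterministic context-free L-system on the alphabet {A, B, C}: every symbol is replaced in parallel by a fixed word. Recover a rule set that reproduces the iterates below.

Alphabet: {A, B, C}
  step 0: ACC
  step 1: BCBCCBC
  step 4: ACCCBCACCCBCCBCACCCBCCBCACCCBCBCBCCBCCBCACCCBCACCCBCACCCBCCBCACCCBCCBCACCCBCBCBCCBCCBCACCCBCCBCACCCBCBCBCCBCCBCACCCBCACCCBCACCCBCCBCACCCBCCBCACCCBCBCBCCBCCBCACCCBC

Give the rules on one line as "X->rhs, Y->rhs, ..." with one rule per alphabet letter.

A->B, B->ACC, C->CBC

  step 0 ⇒ step 1: ACC ⇒ B·CBC·CBC
    A ↦ B
    C ↦ CBC
    B ↦ ACC  (constrained at step 1)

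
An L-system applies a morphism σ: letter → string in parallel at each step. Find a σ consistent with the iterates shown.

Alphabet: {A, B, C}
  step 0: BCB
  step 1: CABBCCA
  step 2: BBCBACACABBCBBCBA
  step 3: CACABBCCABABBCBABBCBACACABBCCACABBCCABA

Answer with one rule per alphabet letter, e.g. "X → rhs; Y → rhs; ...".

A->BA, B->CA, C->BBC

  step 2 ⇒ step 3: BBCBACACABBCBBCBA ⇒ CA·CA·BBC·CA·BA·BBC·BA·BBC·BA·CA·CA·BBC·CA·CA·BBC·CA·BA
    A ↦ BA
    B ↦ CA
    C ↦ BBC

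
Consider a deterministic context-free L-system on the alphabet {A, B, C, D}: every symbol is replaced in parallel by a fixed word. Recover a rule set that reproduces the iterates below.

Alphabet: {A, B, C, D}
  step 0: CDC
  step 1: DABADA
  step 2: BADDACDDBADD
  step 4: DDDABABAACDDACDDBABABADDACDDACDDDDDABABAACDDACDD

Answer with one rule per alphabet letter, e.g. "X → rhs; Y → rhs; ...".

A->DD, B->AC, C->DA, D->BA

  step 1 ⇒ step 2: DABADA ⇒ BA·DD·AC·DD·BA·DD
    A ↦ DD
    B ↦ AC
    D ↦ BA
  step 0 ⇒ step 1: CDC ⇒ DA·BA·DA
    C ↦ DA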